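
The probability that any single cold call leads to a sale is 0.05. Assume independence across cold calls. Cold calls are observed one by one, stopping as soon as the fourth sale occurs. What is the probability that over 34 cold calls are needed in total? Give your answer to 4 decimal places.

Needing more than 34 cold calls ⇔ fewer than 4 successes in the first 34. With X ~ Binomial(34, 0.05), P(Y > 34) = P(X ≤ 3).
  k=0: C(34,0)·0.05^0·0.95^34 = 0.174825
  k=1: C(34,1)·0.05^1·0.95^33 = 0.312844
  k=2: C(34,2)·0.05^2·0.95^32 = 0.271680
  k=3: C(34,3)·0.05^3·0.95^31 = 0.152522
P(X ≤ 3) = 0.911871

0.9119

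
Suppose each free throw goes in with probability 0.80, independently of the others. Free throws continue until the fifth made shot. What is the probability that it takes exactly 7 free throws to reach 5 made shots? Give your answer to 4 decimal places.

Y = trial on which the fifth success occurs; negative binomial, r=5, p=0.80.
P(Y=7) = C(6,4) · p^5 · (1−p)^2
= 15 · 0.32768 · 0.04 = 0.196608

0.1966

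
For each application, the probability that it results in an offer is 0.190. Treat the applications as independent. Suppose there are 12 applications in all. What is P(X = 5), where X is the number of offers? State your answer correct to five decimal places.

0.04486

X ~ Binomial(n=12, p=0.19).
P(X=5) = C(12,5) · p^5 · (1−p)^7
= 792 · 0.00024761 · 0.22877 = 0.0448630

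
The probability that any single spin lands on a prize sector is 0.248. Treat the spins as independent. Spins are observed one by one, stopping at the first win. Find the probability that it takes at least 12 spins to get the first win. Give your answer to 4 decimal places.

Y = number of spins to the first success; geometric, p = 0.248.
P(Y > 11) = P(first 11 all fail) = (1−p)^11 = 0.043491

0.0435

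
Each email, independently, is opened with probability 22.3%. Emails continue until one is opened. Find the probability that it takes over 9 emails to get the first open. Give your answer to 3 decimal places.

Y = number of emails to the first success; geometric, p = 0.223.
P(Y > 9) = P(first 9 all fail) = (1−p)^9 = 0.10323

0.103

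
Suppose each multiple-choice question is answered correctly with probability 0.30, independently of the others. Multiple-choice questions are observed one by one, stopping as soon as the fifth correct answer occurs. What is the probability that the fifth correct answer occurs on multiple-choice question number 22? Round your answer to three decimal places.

Y = trial on which the fifth success occurs; negative binomial, r=5, p=0.30.
P(Y=22) = C(21,4) · p^5 · (1−p)^17
= 5985 · 0.00243 · 0.0023263 = 0.03383

0.034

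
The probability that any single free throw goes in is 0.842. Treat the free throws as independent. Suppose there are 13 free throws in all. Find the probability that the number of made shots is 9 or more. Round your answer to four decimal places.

X ~ Binomial(13, 0.842); P(X ≥ 9) = Σ C(13,k) p^k (1−p)^(13−k) over k:
  k=9: C(13,9)·0.842^9·0.158^4 = 0.094786
  k=10: C(13,10)·0.842^10·0.158^3 = 0.202050
  k=11: C(13,11)·0.842^11·0.158^2 = 0.293658
  k=12: C(13,12)·0.842^12·0.158^1 = 0.260823
  k=13: C(13,13)·0.842^13·0.158^0 = 0.106920
Total = 0.958236

0.9582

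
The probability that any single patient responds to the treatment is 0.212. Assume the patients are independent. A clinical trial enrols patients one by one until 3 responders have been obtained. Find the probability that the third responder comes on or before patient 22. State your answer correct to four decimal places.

Finishing within 22 patients ⇔ at least 3 successes in the first 22. With X ~ Binomial(22, 0.212), P(Y ≤ 22) = 1 − P(X ≤ 2).
  k=0: C(22,0)·0.212^0·0.788^22 = 0.005291
  k=1: C(22,1)·0.212^1·0.788^21 = 0.031319
  k=2: C(22,2)·0.212^2·0.788^20 = 0.088472
1 − 0.125083 = 0.874917

0.8749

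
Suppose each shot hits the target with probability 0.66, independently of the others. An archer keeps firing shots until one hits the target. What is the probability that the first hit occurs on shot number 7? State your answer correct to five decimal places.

Geometric (trials to first success), p = 0.66.
P(Y = 7) = (1−p)^6 · p = 0.0015448 · 0.66 = 0.0010196

0.00102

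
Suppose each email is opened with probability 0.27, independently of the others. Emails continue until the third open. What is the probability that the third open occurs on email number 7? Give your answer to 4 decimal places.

0.0838

Y = trial on which the third success occurs; negative binomial, r=3, p=0.27.
P(Y=7) = C(6,2) · p^3 · (1−p)^4
= 15 · 0.019683 · 0.28398 = 0.083844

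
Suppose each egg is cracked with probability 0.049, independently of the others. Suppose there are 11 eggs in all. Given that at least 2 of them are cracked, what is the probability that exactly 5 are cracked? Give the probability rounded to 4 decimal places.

0.0010

X ~ Binomial(11, 0.049). Want P(X=5 | X≥2) = P(X=5) / P(X≥2).
P(X=5) = C(11,5)·0.049^5·0.951^6 = 0.000097
P(X≥2) = 1 − 0.575421 − 0.326132 = 0.098447
Ratio = 0.000097 / 0.098447 = 0.000981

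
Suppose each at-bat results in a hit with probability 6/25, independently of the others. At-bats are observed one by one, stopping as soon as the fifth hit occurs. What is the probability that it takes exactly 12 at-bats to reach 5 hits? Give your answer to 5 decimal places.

Y = trial on which the fifth success occurs; negative binomial, r=5, p=0.24.
P(Y=12) = C(11,4) · p^5 · (1−p)^7
= 330 · 0.00079626 · 0.14645 = 0.0384827

0.03848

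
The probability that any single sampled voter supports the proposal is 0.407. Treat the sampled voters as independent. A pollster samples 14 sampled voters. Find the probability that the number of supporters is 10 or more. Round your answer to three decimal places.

X ~ Binomial(14, 0.407); P(X ≥ 10) = Σ C(14,k) p^k (1−p)^(14−k) over k:
  k=10: C(14,10)·0.407^10·0.593^4 = 0.01544
  k=11: C(14,11)·0.407^11·0.593^3 = 0.00385
  k=12: C(14,12)·0.407^12·0.593^2 = 0.00066
  k=13: C(14,13)·0.407^13·0.593^1 = 0.00007
  k=14: C(14,14)·0.407^14·0.593^0 = 0.00000
Total = 0.02003

0.020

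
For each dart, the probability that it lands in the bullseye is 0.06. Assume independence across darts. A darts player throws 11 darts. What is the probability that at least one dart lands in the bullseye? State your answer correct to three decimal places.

P(at least one) = 1 − P(none) = 1 − (1 − 0.06)^11
= 1 − 0.50630 = 0.49370

0.494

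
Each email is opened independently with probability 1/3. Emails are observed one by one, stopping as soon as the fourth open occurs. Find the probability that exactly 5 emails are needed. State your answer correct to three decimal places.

0.033

Y = trial on which the fourth success occurs; negative binomial, r=4, p=0.333333.
P(Y=5) = C(4,3) · p^4 · (1−p)^1
= 4 · 0.012346 · 0.66667 = 0.03292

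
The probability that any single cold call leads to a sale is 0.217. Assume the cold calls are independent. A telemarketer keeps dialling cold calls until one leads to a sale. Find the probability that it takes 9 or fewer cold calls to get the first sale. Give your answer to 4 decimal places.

Y = number of cold calls to the first success; geometric, p = 0.217.
P(Y ≤ 9) = 1 − (1−p)^9 = 1 − 0.110626 = 0.889374

0.8894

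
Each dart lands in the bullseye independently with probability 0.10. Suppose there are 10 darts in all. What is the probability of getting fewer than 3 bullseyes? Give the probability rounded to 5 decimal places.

X ~ Binomial(10, 0.10); P(X ≤ 2) = Σ C(10,k) p^k (1−p)^(10−k) over k:
  k=0: C(10,0)·0.10^0·0.90^10 = 0.3486784
  k=1: C(10,1)·0.10^1·0.90^9 = 0.3874205
  k=2: C(10,2)·0.10^2·0.90^8 = 0.1937102
Total = 0.9298092

0.92981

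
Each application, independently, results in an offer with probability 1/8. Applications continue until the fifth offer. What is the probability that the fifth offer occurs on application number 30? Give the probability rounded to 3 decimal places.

Y = trial on which the fifth success occurs; negative binomial, r=5, p=0.125.
P(Y=30) = C(29,4) · p^5 · (1−p)^25
= 23751 · 3.0518e-05 · 0.035498 = 0.02573

0.026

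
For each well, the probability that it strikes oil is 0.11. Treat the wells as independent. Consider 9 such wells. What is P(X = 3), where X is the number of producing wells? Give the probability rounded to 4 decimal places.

0.0556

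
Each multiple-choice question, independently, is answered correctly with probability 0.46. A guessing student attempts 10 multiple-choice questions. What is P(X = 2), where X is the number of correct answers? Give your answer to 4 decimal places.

0.0688

X ~ Binomial(n=10, p=0.46).
P(X=2) = C(10,2) · p^2 · (1−p)^8
= 45 · 0.2116 · 0.0072302 = 0.068846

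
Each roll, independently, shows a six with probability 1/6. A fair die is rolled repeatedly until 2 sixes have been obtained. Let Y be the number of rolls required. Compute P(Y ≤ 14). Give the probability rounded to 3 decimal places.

Finishing within 14 rolls ⇔ at least 2 successes in the first 14. With X ~ Binomial(14, 0.166667), P(Y ≤ 14) = 1 − P(X ≤ 1).
  k=0: C(14,0)·0.166667^0·0.833333^14 = 0.07789
  k=1: C(14,1)·0.166667^1·0.833333^13 = 0.21808
1 − 0.29597 = 0.70403

0.704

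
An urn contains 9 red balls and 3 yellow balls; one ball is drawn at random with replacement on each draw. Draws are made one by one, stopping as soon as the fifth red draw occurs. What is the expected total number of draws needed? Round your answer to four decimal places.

Y = total draws until the fifth success; negative binomial with r=5, p=0.75.
E[Y] = r / p = 5 / 0.75 = 6.666667

6.6667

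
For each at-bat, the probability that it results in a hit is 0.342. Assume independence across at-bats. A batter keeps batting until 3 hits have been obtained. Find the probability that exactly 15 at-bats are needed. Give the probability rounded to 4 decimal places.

0.0240

Y = trial on which the third success occurs; negative binomial, r=3, p=0.342.
P(Y=15) = C(14,2) · p^3 · (1−p)^12
= 91 · 0.040002 · 0.0065873 = 0.023979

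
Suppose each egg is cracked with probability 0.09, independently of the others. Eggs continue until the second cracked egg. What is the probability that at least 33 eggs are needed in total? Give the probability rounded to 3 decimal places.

Needing more than 32 eggs ⇔ fewer than 2 successes in the first 32. With X ~ Binomial(32, 0.09), P(Y > 32) = P(X ≤ 1).
  k=0: C(32,0)·0.09^0·0.91^32 = 0.04890
  k=1: C(32,1)·0.09^1·0.91^31 = 0.15477
P(X ≤ 1) = 0.20367

0.204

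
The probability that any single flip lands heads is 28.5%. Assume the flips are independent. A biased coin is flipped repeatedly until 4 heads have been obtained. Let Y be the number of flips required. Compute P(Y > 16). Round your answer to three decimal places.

0.289

Needing more than 16 flips ⇔ fewer than 4 successes in the first 16. With X ~ Binomial(16, 0.285), P(Y > 16) = P(X ≤ 3).
  k=0: C(16,0)·0.285^0·0.715^16 = 0.00467
  k=1: C(16,1)·0.285^1·0.715^15 = 0.02975
  k=2: C(16,2)·0.285^2·0.715^14 = 0.08895
  k=3: C(16,3)·0.285^3·0.715^13 = 0.16546
P(X ≤ 3) = 0.28884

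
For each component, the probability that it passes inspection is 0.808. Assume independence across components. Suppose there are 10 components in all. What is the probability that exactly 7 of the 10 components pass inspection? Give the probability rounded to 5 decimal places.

0.19097

X ~ Binomial(n=10, p=0.808).
P(X=7) = C(10,7) · p^7 · (1−p)^3
= 120 · 0.22484 · 0.0070779 = 0.1909697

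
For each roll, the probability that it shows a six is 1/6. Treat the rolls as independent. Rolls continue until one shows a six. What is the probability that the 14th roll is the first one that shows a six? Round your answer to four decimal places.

Geometric (trials to first success), p = 0.166667.
P(Y = 14) = (1−p)^13 · p = 0.093464 · 0.166667 = 0.015577

0.0156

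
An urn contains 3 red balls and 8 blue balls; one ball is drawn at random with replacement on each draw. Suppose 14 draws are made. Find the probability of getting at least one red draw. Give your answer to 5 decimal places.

P(at least one) = 1 − P(none) = 1 − (1 − 0.272727)^14
= 1 − 0.0115814 = 0.9884186

0.98842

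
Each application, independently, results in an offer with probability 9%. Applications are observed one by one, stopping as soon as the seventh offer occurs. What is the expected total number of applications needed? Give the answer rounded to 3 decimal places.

77.778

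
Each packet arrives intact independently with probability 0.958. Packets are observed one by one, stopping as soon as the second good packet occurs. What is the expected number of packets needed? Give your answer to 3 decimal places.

Y = total packets until the second success; negative binomial with r=2, p=0.958.
E[Y] = r / p = 2 / 0.958 = 2.08768

2.088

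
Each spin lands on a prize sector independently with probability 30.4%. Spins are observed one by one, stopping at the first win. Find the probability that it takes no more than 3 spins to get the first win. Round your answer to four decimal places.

0.6628

Y = number of spins to the first success; geometric, p = 0.304.
P(Y ≤ 3) = 1 − (1−p)^3 = 1 − 0.337154 = 0.662846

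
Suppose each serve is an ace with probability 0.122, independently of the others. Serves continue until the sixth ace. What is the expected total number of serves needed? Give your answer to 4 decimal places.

49.1803

Y = total serves until the sixth success; negative binomial with r=6, p=0.122.
E[Y] = r / p = 6 / 0.122 = 49.180328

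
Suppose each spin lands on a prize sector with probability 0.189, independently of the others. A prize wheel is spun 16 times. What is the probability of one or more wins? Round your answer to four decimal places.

0.9650

P(at least one) = 1 − P(none) = 1 − (1 − 0.189)^16
= 1 − 0.035021 = 0.964979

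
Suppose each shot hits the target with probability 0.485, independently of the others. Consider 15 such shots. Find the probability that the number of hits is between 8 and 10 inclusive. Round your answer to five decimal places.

X ~ Binomial(15, 0.485); P(8 ≤ X ≤ 10) = Σ C(15,k) p^k (1−p)^(15−k) over k:
  k=8: C(15,8)·0.485^8·0.515^7 = 0.1892924
  k=9: C(15,9)·0.485^9·0.515^6 = 0.1386510
  k=10: C(15,10)·0.485^10·0.515^5 = 0.0783446
Total = 0.4062879

0.40629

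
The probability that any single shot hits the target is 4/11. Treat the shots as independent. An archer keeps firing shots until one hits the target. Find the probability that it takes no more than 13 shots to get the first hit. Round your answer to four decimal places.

0.9972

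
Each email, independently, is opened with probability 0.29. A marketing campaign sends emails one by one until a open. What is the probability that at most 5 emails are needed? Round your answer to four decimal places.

0.8196

Y = number of emails to the first success; geometric, p = 0.29.
P(Y ≤ 5) = 1 − (1−p)^5 = 1 − 0.180423 = 0.819577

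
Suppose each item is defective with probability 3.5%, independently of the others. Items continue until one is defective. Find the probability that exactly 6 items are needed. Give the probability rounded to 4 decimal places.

Geometric (trials to first success), p = 0.035.
P(Y = 6) = (1−p)^5 · p = 0.83683 · 0.035 = 0.029289

0.0293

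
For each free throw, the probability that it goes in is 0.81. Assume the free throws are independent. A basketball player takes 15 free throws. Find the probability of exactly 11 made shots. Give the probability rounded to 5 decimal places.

X ~ Binomial(n=15, p=0.81).
P(X=11) = C(15,11) · p^11 · (1−p)^4
= 1365 · 0.098477 · 0.0013032 = 0.1751791

0.17518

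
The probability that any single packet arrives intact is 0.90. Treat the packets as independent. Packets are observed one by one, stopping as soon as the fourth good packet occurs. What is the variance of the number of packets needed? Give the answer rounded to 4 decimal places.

Y = total packets until the fourth success; negative binomial with r=4, p=0.90.
Var(Y) = r(1−p)/p² = 4·0.10 / 0.90² = 0.493827

0.4938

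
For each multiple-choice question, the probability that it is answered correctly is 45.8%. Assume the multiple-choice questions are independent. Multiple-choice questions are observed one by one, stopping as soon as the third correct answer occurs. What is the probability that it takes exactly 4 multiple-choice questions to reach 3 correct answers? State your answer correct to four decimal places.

0.1562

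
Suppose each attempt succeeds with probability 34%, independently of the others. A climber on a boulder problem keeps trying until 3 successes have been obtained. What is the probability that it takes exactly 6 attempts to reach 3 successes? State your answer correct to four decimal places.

0.1130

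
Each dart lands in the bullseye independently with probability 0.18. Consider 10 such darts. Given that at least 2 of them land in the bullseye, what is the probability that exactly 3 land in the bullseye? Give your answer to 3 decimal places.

0.311

X ~ Binomial(10, 0.18). Want P(X=3 | X≥2) = P(X=3) / P(X≥2).
P(X=3) = C(10,3)·0.18^3·0.82^7 = 0.17446
P(X≥2) = 1 − 0.13745 − 0.30172 = 0.56084
Ratio = 0.17446 / 0.56084 = 0.31107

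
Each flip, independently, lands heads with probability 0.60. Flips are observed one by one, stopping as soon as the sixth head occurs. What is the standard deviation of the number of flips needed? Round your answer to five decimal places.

2.58199

Y = total flips until the sixth success; negative binomial with r=6, p=0.60.
SD(Y) = √[r(1−p)/p²] = √(6.6666667) = 2.5819889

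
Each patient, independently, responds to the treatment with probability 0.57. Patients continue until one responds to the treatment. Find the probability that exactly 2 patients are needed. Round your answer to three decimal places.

Geometric (trials to first success), p = 0.57.
P(Y = 2) = (1−p)^1 · p = 0.43 · 0.57 = 0.24510

0.245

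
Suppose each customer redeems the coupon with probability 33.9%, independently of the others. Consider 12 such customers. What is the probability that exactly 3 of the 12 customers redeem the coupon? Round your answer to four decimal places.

X ~ Binomial(n=12, p=0.339).
P(X=3) = C(12,3) · p^3 · (1−p)^9
= 220 · 0.038958 · 0.024089 = 0.206460

0.2065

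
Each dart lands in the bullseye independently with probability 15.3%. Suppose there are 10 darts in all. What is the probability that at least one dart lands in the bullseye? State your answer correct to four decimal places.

0.8100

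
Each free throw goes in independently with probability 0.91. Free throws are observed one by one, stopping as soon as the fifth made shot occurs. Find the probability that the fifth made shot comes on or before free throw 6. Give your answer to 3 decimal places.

Finishing within 6 free throws ⇔ at least 5 successes in the first 6. With X ~ Binomial(6, 0.91), P(Y ≤ 6) = 1 − P(X ≤ 4).
  k=0: C(6,0)·0.91^0·0.09^6 = 0.00000
  k=1: C(6,1)·0.91^1·0.09^5 = 0.00003
  k=2: C(6,2)·0.91^2·0.09^4 = 0.00081
  k=3: C(6,3)·0.91^3·0.09^3 = 0.01099
  k=4: C(6,4)·0.91^4·0.09^2 = 0.08332
1 − 0.09515 = 0.90485

0.905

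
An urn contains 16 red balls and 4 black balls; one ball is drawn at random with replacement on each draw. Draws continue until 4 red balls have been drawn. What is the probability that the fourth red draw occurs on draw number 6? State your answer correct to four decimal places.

Y = trial on which the fourth success occurs; negative binomial, r=4, p=0.80.
P(Y=6) = C(5,3) · p^4 · (1−p)^2
= 10 · 0.4096 · 0.04 = 0.163840

0.1638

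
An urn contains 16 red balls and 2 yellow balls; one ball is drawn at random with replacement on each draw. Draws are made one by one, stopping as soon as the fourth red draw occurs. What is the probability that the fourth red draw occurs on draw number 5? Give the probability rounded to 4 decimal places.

0.2775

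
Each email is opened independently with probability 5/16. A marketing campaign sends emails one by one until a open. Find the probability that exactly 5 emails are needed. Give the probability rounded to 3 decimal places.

0.070

Geometric (trials to first success), p = 0.3125.
P(Y = 5) = (1−p)^4 · p = 0.2234 · 0.3125 = 0.06981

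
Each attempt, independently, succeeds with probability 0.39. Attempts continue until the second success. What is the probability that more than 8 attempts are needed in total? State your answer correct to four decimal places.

Needing more than 8 attempts ⇔ fewer than 2 successes in the first 8. With X ~ Binomial(8, 0.39), P(Y > 8) = P(X ≤ 1).
  k=0: C(8,0)·0.39^0·0.61^8 = 0.019171
  k=1: C(8,1)·0.39^1·0.61^7 = 0.098054
P(X ≤ 1) = 0.117224

0.1172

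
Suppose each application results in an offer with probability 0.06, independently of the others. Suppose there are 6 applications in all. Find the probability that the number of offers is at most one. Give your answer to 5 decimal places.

0.95408

X ~ Binomial(6, 0.06); P(X ≤ 1) = Σ C(6,k) p^k (1−p)^(6−k) over k:
  k=0: C(6,0)·0.06^0·0.94^6 = 0.6898698
  k=1: C(6,1)·0.06^1·0.94^5 = 0.2642054
Total = 0.9540752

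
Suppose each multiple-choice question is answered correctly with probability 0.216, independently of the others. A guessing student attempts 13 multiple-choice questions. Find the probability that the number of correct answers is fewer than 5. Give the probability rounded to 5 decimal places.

0.87104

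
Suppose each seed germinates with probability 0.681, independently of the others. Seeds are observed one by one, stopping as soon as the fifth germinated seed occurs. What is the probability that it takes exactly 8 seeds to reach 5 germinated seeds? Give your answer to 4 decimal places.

Y = trial on which the fifth success occurs; negative binomial, r=5, p=0.681.
P(Y=8) = C(7,4) · p^5 · (1−p)^3
= 35 · 0.14647 · 0.032462 = 0.166409

0.1664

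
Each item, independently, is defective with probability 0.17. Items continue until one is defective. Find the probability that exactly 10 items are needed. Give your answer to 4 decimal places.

0.0318

Geometric (trials to first success), p = 0.17.
P(Y = 10) = (1−p)^9 · p = 0.18694 · 0.17 = 0.031780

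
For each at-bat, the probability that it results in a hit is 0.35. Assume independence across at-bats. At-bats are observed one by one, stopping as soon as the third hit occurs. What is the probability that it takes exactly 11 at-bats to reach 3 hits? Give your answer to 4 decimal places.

Y = trial on which the third success occurs; negative binomial, r=3, p=0.35.
P(Y=11) = C(10,2) · p^3 · (1−p)^8
= 45 · 0.042875 · 0.031864 = 0.061479

0.0615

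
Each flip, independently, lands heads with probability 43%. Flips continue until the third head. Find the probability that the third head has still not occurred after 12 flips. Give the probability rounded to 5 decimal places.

0.05600

Needing more than 12 flips ⇔ fewer than 3 successes in the first 12. With X ~ Binomial(12, 0.43), P(Y > 12) = P(X ≤ 2).
  k=0: C(12,0)·0.43^0·0.57^12 = 0.0011762
  k=1: C(12,1)·0.43^1·0.57^11 = 0.0106481
  k=2: C(12,2)·0.43^2·0.57^10 = 0.0441804
P(X ≤ 2) = 0.0560047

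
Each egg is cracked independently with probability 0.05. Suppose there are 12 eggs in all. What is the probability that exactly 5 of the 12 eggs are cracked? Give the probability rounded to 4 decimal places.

X ~ Binomial(n=12, p=0.05).
P(X=5) = C(12,5) · p^5 · (1−p)^7
= 792 · 3.125e-07 · 0.69834 = 0.000173

0.0002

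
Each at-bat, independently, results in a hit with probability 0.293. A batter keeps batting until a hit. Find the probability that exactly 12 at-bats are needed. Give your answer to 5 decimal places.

Geometric (trials to first success), p = 0.293.
P(Y = 12) = (1−p)^11 · p = 0.02206 · 0.293 = 0.0064637

0.00646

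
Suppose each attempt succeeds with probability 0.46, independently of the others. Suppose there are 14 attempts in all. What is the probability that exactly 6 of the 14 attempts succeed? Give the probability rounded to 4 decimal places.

X ~ Binomial(n=14, p=0.46).
P(X=6) = C(14,6) · p^6 · (1−p)^8
= 3003 · 0.0094743 · 0.0072302 = 0.205709

0.2057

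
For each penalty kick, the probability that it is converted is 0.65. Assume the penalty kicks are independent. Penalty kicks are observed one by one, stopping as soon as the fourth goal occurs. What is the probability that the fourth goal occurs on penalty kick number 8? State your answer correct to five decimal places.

0.09375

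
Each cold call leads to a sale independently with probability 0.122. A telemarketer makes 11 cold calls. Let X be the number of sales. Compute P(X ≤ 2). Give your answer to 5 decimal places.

X ~ Binomial(11, 0.122); P(X ≤ 2) = Σ C(11,k) p^k (1−p)^(11−k) over k:
  k=0: C(11,0)·0.122^0·0.878^11 = 0.2390230
  k=1: C(11,1)·0.122^1·0.878^10 = 0.3653404
  k=2: C(11,2)·0.122^2·0.878^9 = 0.2538242
Total = 0.8581876

0.85819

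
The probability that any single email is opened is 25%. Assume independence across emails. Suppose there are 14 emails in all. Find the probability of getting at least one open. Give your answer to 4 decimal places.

0.9822

P(at least one) = 1 − P(none) = 1 − (1 − 0.25)^14
= 1 − 0.017818 = 0.982182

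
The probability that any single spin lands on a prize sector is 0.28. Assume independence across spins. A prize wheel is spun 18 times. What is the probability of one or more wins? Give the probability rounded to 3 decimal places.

0.997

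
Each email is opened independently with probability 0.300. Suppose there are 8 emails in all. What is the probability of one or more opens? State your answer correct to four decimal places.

0.9424

P(at least one) = 1 − P(none) = 1 − (1 − 0.30)^8
= 1 − 0.057648 = 0.942352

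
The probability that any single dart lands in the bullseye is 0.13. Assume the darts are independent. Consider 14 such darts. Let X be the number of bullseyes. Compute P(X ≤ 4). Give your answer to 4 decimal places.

0.9731

X ~ Binomial(14, 0.13); P(X ≤ 4) = Σ C(14,k) p^k (1−p)^(14−k) over k:
  k=0: C(14,0)·0.13^0·0.87^14 = 0.142321
  k=1: C(14,1)·0.13^1·0.87^13 = 0.297729
  k=2: C(14,2)·0.13^2·0.87^12 = 0.289174
  k=3: C(14,3)·0.13^3·0.87^11 = 0.172840
  k=4: C(14,4)·0.13^4·0.87^10 = 0.071023
Total = 0.973087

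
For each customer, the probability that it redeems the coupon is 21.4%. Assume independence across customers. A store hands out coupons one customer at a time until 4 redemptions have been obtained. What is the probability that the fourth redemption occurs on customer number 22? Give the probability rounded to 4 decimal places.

0.0366

Y = trial on which the fourth success occurs; negative binomial, r=4, p=0.214.
P(Y=22) = C(21,3) · p^4 · (1−p)^18
= 1330 · 0.0020973 · 0.01311 = 0.036569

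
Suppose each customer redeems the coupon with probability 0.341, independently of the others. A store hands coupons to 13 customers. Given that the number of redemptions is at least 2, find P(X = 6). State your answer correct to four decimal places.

X ~ Binomial(13, 0.341). Want P(X=6 | X≥2) = P(X=6) / P(X≥2).
P(X=6) = C(13,6)·0.341^6·0.659^7 = 0.145627
P(X≥2) = 1 − 0.004421 − 0.029739 = 0.965840
Ratio = 0.145627 / 0.965840 = 0.150777

0.1508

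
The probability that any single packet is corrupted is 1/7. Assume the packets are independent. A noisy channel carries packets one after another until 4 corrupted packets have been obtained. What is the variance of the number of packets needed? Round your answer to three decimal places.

168.000

Y = total packets until the fourth success; negative binomial with r=4, p=0.142857.
Var(Y) = r(1−p)/p² = 4·0.857143 / 0.142857² = 168.00000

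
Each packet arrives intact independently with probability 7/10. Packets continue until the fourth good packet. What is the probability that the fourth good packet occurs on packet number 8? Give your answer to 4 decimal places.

Y = trial on which the fourth success occurs; negative binomial, r=4, p=0.70.
P(Y=8) = C(7,3) · p^4 · (1−p)^4
= 35 · 0.2401 · 0.0081 = 0.068068

0.0681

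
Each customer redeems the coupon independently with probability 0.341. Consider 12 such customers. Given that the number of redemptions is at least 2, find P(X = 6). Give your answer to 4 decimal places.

0.1250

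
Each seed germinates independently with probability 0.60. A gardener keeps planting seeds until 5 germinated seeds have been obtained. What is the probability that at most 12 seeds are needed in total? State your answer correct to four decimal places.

0.9427

Finishing within 12 seeds ⇔ at least 5 successes in the first 12. With X ~ Binomial(12, 0.60), P(Y ≤ 12) = 1 − P(X ≤ 4).
  k=0: C(12,0)·0.60^0·0.40^12 = 0.000017
  k=1: C(12,1)·0.60^1·0.40^11 = 0.000302
  k=2: C(12,2)·0.60^2·0.40^10 = 0.002491
  k=3: C(12,3)·0.60^3·0.40^9 = 0.012457
  k=4: C(12,4)·0.60^4·0.40^8 = 0.042043
1 − 0.057310 = 0.942690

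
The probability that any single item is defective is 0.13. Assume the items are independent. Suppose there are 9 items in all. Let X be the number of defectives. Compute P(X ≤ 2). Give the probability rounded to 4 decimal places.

0.8991

X ~ Binomial(9, 0.13); P(X ≤ 2) = Σ C(9,k) p^k (1−p)^(9−k) over k:
  k=0: C(9,0)·0.13^0·0.87^9 = 0.285544
  k=1: C(9,1)·0.13^1·0.87^8 = 0.384008
  k=2: C(9,2)·0.13^2·0.87^7 = 0.229522
Total = 0.899074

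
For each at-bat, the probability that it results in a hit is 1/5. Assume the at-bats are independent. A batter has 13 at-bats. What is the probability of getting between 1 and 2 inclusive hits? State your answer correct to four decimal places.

X ~ Binomial(13, 0.20); P(1 ≤ X ≤ 2) = Σ C(13,k) p^k (1−p)^(13−k) over k:
  k=1: C(13,1)·0.20^1·0.80^12 = 0.178671
  k=2: C(13,2)·0.20^2·0.80^11 = 0.268006
Total = 0.446677

0.4467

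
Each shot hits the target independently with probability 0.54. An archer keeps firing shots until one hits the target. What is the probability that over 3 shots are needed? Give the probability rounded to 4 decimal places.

0.0973

Y = number of shots to the first success; geometric, p = 0.54.
P(Y > 3) = P(first 3 all fail) = (1−p)^3 = 0.097336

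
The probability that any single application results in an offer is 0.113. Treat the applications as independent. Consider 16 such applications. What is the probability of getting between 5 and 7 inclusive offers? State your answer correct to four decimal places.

X ~ Binomial(16, 0.113); P(5 ≤ X ≤ 7) = Σ C(16,k) p^k (1−p)^(16−k) over k:
  k=5: C(16,5)·0.113^5·0.887^11 = 0.021520
  k=6: C(16,6)·0.113^6·0.887^10 = 0.005026
  k=7: C(16,7)·0.113^7·0.887^9 = 0.000915
Total = 0.027460

0.0275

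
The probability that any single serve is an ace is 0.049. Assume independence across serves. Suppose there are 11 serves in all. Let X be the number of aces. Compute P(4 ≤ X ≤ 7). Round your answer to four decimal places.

0.0014

X ~ Binomial(11, 0.049); P(4 ≤ X ≤ 7) = Σ C(11,k) p^k (1−p)^(11−k) over k:
  k=4: C(11,4)·0.049^4·0.951^7 = 0.001338
  k=5: C(11,5)·0.049^5·0.951^6 = 0.000097
  k=6: C(11,6)·0.049^6·0.951^5 = 0.000005
  k=7: C(11,7)·0.049^7·0.951^4 = 0.000000
Total = 0.001440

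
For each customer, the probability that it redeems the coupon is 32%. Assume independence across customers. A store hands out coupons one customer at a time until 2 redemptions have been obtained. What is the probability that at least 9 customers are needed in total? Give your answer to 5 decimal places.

0.21782

Needing more than 8 customers ⇔ fewer than 2 successes in the first 8. With X ~ Binomial(8, 0.32), P(Y > 8) = P(X ≤ 1).
  k=0: C(8,0)·0.32^0·0.68^8 = 0.0457163
  k=1: C(8,1)·0.32^1·0.68^7 = 0.1721085
P(X ≤ 1) = 0.2178248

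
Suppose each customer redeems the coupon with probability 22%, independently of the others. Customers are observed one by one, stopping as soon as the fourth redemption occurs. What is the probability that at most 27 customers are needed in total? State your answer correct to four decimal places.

0.8753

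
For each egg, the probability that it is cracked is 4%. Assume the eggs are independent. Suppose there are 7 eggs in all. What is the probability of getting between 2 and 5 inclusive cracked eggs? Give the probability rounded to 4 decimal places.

X ~ Binomial(7, 0.04); P(2 ≤ X ≤ 5) = Σ C(7,k) p^k (1−p)^(7−k) over k:
  k=2: C(7,2)·0.04^2·0.96^5 = 0.027397
  k=3: C(7,3)·0.04^3·0.96^4 = 0.001903
  k=4: C(7,4)·0.04^4·0.96^3 = 0.000079
  k=5: C(7,5)·0.04^5·0.96^2 = 0.000002
Total = 0.029380

0.0294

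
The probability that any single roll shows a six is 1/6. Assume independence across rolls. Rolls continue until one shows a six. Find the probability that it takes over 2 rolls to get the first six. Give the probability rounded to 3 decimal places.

Y = number of rolls to the first success; geometric, p = 0.166667.
P(Y > 2) = P(first 2 all fail) = (1−p)^2 = 0.69444

0.694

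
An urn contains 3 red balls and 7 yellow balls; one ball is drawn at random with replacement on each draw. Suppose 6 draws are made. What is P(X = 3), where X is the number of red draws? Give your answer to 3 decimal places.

0.185

X ~ Binomial(n=6, p=0.30).
P(X=3) = C(6,3) · p^3 · (1−p)^3
= 20 · 0.027 · 0.343 = 0.18522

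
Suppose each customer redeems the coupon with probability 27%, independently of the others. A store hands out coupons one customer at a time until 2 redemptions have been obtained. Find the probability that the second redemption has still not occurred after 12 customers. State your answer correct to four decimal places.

Needing more than 12 customers ⇔ fewer than 2 successes in the first 12. With X ~ Binomial(12, 0.27), P(Y > 12) = P(X ≤ 1).
  k=0: C(12,0)·0.27^0·0.73^12 = 0.022902
  k=1: C(12,1)·0.27^1·0.73^11 = 0.101647
P(X ≤ 1) = 0.124549

0.1245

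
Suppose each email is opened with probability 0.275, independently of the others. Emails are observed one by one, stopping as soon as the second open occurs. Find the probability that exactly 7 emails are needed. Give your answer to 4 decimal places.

0.0909

Y = trial on which the second success occurs; negative binomial, r=2, p=0.275.
P(Y=7) = C(6,1) · p^2 · (1−p)^5
= 6 · 0.075625 · 0.2003 = 0.090888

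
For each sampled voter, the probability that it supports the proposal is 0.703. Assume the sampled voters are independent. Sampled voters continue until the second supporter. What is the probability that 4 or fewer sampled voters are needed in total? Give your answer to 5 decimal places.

0.91855

Finishing within 4 sampled voters ⇔ at least 2 successes in the first 4. With X ~ Binomial(4, 0.703), P(Y ≤ 4) = 1 − P(X ≤ 1).
  k=0: C(4,0)·0.703^0·0.297^4 = 0.0077808
  k=1: C(4,1)·0.703^1·0.297^3 = 0.0736690
1 − 0.0814498 = 0.9185502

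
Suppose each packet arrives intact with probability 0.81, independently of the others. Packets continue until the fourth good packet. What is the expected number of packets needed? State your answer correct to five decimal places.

4.93827

Y = total packets until the fourth success; negative binomial with r=4, p=0.81.
E[Y] = r / p = 4 / 0.81 = 4.9382716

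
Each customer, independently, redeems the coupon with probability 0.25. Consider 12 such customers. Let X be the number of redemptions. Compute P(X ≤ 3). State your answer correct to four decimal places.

0.6488

X ~ Binomial(12, 0.25); P(X ≤ 3) = Σ C(12,k) p^k (1−p)^(12−k) over k:
  k=0: C(12,0)·0.25^0·0.75^12 = 0.031676
  k=1: C(12,1)·0.25^1·0.75^11 = 0.126705
  k=2: C(12,2)·0.25^2·0.75^10 = 0.232293
  k=3: C(12,3)·0.25^3·0.75^9 = 0.258104
Total = 0.648779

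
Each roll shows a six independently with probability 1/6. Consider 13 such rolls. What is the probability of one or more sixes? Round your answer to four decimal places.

0.9065

P(at least one) = 1 − P(none) = 1 − (1 − 0.166667)^13
= 1 − 0.093464 = 0.906536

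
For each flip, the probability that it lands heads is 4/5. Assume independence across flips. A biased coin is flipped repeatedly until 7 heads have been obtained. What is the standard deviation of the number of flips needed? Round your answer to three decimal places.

Y = total flips until the seventh success; negative binomial with r=7, p=0.80.
SD(Y) = √[r(1−p)/p²] = √(2.18750) = 1.47902

1.479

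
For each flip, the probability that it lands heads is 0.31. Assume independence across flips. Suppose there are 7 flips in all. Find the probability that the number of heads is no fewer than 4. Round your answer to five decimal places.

0.13937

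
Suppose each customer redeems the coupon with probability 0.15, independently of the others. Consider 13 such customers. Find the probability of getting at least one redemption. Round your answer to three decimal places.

0.879

P(at least one) = 1 − P(none) = 1 − (1 − 0.15)^13
= 1 − 0.12091 = 0.87909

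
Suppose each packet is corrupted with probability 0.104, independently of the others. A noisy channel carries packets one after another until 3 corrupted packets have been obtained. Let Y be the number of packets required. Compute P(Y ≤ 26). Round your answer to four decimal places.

0.5168

Finishing within 26 packets ⇔ at least 3 successes in the first 26. With X ~ Binomial(26, 0.104), P(Y ≤ 26) = 1 − P(X ≤ 2).
  k=0: C(26,0)·0.104^0·0.896^26 = 0.057545
  k=1: C(26,1)·0.104^1·0.896^25 = 0.173663
  k=2: C(26,2)·0.104^2·0.896^24 = 0.251966
1 − 0.483174 = 0.516826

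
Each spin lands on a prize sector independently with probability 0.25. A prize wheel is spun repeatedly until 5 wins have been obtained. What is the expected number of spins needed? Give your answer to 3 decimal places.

Y = total spins until the fifth success; negative binomial with r=5, p=0.25.
E[Y] = r / p = 5 / 0.25 = 20.00000

20.000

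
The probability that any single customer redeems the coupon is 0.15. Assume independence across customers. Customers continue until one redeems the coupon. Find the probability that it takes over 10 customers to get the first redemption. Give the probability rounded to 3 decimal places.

Y = number of customers to the first success; geometric, p = 0.15.
P(Y > 10) = P(first 10 all fail) = (1−p)^10 = 0.19687

0.197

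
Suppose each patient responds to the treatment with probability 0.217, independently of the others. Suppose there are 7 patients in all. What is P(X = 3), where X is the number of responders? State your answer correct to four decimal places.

X ~ Binomial(n=7, p=0.217).
P(X=3) = C(7,3) · p^3 · (1−p)^4
= 35 · 0.010218 · 0.37588 = 0.134429

0.1344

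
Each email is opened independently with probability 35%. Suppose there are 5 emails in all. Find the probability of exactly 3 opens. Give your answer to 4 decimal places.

X ~ Binomial(n=5, p=0.35).
P(X=3) = C(5,3) · p^3 · (1−p)^2
= 10 · 0.042875 · 0.4225 = 0.181147

0.1811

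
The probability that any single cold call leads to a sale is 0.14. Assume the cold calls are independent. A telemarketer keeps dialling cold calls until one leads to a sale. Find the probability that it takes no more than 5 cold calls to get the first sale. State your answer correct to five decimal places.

Y = number of cold calls to the first success; geometric, p = 0.14.
P(Y ≤ 5) = 1 − (1−p)^5 = 1 − 0.4704270 = 0.5295730

0.52957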